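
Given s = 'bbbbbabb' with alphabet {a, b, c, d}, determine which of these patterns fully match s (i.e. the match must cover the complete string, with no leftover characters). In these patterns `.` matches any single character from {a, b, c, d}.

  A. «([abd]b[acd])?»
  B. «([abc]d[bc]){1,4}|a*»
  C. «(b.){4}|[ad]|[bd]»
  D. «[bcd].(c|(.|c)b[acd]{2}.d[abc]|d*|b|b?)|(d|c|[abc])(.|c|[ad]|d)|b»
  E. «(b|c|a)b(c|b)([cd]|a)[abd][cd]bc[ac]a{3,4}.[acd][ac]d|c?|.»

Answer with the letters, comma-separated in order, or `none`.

C

A → no match
B → no match
C → match
D → no match
E → no match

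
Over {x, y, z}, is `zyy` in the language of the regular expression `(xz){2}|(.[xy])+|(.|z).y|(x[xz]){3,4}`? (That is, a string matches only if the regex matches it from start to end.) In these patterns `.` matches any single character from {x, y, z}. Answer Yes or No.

Yes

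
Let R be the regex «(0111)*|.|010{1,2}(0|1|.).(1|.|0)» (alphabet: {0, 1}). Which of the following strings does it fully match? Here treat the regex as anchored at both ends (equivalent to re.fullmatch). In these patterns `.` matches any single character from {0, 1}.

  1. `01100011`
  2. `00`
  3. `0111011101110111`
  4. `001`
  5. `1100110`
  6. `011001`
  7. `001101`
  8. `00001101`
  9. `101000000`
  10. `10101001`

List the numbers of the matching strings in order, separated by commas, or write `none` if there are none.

3

1. `01100011` → no match
2. `00` → no match
3 → match
4. `001` → no match
5. `1100110` → no match
6. `011001` → no match
7. `001101` → no match
8. `00001101` → no match
9. `101000000` → no match
10. `10101001` → no match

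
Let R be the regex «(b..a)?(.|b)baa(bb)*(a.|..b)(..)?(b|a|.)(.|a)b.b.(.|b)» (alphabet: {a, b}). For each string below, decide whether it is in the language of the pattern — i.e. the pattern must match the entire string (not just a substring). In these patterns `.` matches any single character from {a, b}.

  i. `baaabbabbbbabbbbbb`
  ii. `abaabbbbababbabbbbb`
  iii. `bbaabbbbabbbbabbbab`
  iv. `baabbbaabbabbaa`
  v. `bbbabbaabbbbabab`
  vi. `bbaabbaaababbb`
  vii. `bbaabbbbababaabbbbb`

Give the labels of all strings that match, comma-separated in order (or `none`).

ii, iii, vii

i → no match
ii → match
iii → match
iv → no match
v → no match
vi → no match
vii → match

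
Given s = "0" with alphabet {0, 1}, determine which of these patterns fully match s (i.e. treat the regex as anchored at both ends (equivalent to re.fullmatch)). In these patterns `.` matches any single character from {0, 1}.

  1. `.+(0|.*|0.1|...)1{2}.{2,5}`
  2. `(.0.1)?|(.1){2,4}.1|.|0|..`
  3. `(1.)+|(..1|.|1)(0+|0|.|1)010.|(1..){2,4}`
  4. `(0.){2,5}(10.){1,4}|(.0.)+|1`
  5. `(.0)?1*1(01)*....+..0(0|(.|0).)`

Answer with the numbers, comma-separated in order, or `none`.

2

1 → no match
2 → match
3 → no match
4 → no match
5 → no match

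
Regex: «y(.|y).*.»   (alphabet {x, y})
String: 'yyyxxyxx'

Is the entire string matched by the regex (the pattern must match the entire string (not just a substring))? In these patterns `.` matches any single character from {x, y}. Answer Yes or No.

Yes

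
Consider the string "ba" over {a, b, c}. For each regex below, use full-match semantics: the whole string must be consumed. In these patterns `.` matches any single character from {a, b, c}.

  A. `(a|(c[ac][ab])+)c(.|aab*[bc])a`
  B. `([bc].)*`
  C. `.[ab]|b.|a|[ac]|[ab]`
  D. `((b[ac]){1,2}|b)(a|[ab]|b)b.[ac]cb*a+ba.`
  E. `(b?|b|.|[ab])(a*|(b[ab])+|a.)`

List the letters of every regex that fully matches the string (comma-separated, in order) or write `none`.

B, C, E

A → no match
B → match
C → match
D → no match
E → match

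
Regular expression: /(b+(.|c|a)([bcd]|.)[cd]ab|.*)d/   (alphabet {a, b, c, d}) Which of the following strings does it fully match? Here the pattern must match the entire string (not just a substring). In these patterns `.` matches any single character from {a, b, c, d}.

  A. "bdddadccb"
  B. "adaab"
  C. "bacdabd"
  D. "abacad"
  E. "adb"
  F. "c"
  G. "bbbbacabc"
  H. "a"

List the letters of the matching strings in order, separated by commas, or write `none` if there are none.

A → no match — must end with "d"
B → no match — must end with "d"
C → match
D → match
E → no match — must end with "d"
F → no match — must end with "d"
G → no match — must end with "d"
H → no match — must end with "d"

C, D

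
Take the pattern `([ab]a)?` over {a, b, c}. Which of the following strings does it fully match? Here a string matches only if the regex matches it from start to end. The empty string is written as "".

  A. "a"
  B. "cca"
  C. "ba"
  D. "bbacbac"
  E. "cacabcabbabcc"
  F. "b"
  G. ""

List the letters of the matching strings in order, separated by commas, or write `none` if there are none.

A. "a" → no match
B. "cca" → no match
C. "ba" → match
D. "bbacbac" → no match
E → no match
F. "b" → no match
G. "" → match

C, G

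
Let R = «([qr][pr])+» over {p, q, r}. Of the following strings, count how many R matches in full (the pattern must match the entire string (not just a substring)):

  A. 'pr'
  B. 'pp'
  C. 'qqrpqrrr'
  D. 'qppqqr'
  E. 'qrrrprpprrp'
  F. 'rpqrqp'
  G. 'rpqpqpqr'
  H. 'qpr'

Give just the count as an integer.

2

A → no match
B → no match
C → no match
D → no match
E → no match
F → match
G → match
H → no match
Total matched: 2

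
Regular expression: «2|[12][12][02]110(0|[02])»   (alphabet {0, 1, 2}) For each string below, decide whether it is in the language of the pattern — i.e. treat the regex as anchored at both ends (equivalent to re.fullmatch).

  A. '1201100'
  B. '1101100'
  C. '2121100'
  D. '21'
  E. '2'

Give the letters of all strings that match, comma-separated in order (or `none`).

A → match
B → match
C → match
D → no match
E → match

A, B, C, E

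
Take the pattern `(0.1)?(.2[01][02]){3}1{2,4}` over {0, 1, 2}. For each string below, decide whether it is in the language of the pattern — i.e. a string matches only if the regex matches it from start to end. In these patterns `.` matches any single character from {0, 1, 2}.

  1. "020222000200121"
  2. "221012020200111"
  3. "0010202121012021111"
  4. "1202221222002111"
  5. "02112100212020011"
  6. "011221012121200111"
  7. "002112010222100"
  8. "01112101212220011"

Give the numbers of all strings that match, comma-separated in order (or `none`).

1 → no match
2 → match
3 → match
4 → no match
5 → match
6 → match
7 → no match — must end with "1"
8 → match

2, 3, 5, 6, 8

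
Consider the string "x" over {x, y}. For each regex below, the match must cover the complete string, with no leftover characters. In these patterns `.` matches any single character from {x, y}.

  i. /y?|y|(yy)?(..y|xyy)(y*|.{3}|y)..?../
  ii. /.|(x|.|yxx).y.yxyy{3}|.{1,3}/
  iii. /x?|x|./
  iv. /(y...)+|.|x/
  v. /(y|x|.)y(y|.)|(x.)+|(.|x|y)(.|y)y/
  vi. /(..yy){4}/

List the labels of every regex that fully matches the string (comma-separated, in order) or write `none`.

i → no match
ii → match
iii → match
iv → match
v → no match
vi → no match — must end with "yy"

ii, iii, iv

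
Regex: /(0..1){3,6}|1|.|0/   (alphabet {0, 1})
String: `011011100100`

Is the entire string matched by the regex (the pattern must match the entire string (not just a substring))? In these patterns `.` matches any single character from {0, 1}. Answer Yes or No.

No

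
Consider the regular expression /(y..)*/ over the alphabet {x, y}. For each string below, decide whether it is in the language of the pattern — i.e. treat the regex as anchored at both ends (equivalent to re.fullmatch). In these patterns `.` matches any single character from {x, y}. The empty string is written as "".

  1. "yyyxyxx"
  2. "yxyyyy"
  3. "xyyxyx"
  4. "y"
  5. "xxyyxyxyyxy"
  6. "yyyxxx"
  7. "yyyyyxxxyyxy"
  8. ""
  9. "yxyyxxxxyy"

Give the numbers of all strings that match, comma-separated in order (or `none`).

1. "yyyxyxx" → no match
2. "yxyyyy" → match
3. "xyyxyx" → no match
4. "y" → no match
5. "xxyyxyxyyxy" → no match
6. "yyyxxx" → no match
7. "yyyyyxxxyyxy" → no match
8. "" → match
9. "yxyyxxxxyy" → no match

2, 8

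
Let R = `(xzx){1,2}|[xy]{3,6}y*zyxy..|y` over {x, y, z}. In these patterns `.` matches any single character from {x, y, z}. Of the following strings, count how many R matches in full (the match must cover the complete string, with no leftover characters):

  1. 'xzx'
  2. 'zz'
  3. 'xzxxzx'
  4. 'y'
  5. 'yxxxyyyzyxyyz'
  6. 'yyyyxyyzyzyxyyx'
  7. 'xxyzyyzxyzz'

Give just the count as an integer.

1. 'xzx' → match
2. 'zz' → no match
3. 'xzxxzx' → match
4. 'y' → match
5 → match
6 → no match
7. 'xxyzyyzxyzz' → no match
Total matched: 4

4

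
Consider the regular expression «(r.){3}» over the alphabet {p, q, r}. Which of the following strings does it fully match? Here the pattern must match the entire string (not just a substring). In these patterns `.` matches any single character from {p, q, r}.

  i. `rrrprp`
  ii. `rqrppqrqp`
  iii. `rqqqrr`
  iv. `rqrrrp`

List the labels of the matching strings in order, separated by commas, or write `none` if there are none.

i, iv

i. `rrrprp` → match
ii. `rqrppqrqp` → no match
iii. `rqqqrr` → no match
iv. `rqrrrp` → match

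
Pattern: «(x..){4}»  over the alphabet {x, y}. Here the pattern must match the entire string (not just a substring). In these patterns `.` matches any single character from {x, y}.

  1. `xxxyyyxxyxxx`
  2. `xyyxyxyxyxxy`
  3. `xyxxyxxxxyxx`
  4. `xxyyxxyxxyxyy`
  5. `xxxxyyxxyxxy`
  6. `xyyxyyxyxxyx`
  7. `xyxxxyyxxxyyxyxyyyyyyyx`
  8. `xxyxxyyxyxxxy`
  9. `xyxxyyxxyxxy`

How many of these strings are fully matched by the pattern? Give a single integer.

1 → no match
2 → no match
3 → no match
4 → no match
5 → match
6 → match
7 → no match
8 → no match
9 → match
Total matched: 3

3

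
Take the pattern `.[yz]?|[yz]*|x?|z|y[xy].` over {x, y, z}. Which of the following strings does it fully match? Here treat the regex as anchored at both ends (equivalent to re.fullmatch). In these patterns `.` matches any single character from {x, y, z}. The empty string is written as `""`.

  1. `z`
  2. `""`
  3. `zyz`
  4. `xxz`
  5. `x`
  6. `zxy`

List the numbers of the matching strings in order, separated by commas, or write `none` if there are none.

1. `z` → match
2. `""` → match
3. `zyz` → match
4. `xxz` → no match
5. `x` → match
6. `zxy` → no match

1, 2, 3, 5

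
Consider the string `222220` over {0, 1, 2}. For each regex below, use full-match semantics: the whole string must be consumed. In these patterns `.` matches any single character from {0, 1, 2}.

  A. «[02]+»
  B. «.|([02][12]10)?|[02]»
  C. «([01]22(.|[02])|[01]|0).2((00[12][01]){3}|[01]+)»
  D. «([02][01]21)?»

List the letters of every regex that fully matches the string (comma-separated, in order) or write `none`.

A → match
B → no match
C → no match
D → no match

A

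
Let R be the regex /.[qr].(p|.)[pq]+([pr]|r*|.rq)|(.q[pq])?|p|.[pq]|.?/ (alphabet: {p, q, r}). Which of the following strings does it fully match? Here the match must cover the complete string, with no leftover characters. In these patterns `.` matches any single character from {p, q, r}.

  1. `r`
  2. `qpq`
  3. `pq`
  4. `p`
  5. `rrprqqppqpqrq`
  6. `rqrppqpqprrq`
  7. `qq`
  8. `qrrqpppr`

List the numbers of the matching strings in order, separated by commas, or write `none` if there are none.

1. `r` → match
2. `qpq` → no match
3. `pq` → match
4. `p` → match
5 → match
6. `rqrppqpqprrq` → match
7. `qq` → match
8. `qrrqpppr` → match

1, 3, 4, 5, 6, 7, 8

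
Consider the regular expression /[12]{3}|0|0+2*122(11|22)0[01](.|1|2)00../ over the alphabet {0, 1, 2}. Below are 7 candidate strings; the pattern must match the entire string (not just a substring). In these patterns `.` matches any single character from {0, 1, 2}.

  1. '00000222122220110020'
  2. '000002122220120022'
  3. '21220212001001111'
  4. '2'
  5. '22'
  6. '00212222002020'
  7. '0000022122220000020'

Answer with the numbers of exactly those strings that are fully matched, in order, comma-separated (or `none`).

1 → match
2 → match
3 → no match
4 → no match
5 → no match
6 → no match
7 → match

1, 2, 7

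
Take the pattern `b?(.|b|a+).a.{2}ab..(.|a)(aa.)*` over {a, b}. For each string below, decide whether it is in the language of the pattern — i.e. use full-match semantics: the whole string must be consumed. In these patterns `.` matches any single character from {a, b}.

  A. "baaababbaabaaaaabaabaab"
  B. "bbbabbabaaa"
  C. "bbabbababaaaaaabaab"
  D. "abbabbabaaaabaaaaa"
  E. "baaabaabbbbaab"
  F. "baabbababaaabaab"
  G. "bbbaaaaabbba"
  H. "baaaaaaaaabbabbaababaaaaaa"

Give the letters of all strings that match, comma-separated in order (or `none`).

B, C, E, F

A → no match
B. "bbbabbabaaa" → match
C → match
D → no match
E → match
F → match
G. "bbbaaaaabbba" → no match
H → no match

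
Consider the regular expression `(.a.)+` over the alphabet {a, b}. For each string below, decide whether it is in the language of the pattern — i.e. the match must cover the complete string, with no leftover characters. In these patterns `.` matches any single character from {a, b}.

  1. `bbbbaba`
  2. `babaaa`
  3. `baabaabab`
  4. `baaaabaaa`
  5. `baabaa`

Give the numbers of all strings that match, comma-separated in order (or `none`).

2, 3, 4, 5

1 → no match
2 → match
3 → match
4 → match
5 → match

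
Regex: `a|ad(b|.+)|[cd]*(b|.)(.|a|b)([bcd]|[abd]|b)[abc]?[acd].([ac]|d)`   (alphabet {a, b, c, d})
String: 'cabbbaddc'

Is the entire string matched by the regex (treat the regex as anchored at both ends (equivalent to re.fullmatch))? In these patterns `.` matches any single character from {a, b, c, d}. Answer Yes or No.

No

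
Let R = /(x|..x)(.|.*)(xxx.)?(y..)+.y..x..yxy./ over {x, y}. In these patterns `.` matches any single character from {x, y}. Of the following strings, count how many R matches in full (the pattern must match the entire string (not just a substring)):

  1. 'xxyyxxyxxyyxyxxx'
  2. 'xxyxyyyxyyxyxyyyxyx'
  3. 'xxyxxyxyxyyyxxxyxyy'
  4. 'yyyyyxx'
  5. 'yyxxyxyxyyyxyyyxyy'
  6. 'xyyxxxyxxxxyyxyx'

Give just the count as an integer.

4

1 → no match
2 → match
3 → match
4 → no match
5 → match
6 → match
Total matched: 4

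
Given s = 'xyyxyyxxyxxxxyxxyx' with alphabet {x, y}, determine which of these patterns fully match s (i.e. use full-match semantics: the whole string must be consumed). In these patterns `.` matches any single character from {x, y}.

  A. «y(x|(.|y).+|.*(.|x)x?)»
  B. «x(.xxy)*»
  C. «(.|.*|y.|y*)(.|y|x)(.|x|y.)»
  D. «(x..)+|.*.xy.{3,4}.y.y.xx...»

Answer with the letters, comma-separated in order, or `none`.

C, D

A → no match — must start with 'y'
B → no match
C → match
D → match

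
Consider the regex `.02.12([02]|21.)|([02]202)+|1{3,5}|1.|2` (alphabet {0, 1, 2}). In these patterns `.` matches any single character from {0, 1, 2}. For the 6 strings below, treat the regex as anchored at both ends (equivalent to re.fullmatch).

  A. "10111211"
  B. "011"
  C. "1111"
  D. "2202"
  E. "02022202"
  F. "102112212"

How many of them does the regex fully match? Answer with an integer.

A → no match
B → no match
C → match
D → match
E → match
F → match
Total matched: 4

4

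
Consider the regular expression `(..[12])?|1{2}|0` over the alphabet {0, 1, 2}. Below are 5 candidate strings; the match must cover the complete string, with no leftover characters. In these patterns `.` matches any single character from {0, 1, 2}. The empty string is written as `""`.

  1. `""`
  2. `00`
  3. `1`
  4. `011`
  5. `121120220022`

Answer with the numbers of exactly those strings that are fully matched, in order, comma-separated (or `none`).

1. `""` → match
2. `00` → no match
3. `1` → no match
4. `011` → match
5. `121120220022` → no match

1, 4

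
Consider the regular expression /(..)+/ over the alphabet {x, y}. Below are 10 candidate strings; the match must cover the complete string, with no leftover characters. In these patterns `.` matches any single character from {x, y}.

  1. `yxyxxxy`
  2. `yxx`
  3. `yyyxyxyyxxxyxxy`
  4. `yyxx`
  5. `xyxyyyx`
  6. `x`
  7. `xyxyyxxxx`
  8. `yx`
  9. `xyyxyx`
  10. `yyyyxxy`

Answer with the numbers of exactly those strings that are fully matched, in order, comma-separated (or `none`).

1 → no match
2 → no match
3 → no match
4 → match
5 → no match
6 → no match
7 → no match
8 → match
9 → match
10 → no match

4, 8, 9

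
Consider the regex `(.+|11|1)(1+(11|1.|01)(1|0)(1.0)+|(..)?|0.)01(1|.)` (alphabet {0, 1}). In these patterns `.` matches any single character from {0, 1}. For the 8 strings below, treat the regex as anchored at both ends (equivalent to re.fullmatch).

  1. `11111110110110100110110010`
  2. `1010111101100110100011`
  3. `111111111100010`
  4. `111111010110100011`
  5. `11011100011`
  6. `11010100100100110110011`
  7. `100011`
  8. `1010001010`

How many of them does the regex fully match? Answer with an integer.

1 → match
2 → match
3 → match
4 → match
5 → match
6 → match
7 → match
8 → match
Total matched: 8

8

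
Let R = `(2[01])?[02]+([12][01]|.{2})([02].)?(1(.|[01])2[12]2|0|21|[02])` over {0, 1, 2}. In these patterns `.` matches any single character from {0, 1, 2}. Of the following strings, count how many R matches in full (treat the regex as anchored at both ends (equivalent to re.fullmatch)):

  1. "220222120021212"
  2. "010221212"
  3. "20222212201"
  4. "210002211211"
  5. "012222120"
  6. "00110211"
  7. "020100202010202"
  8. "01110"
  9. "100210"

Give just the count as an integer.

1 → no match
2 → no match
3 → no match
4 → no match
5 → no match
6 → no match
7 → no match
8 → no match
9 → no match
Total matched: 0

0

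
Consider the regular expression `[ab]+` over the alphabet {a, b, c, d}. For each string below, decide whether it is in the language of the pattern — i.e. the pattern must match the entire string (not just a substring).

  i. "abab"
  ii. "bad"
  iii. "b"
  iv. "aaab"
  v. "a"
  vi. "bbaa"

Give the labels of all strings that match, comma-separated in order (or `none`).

i → match
ii → no match
iii → match
iv → match
v → match
vi → match

i, iii, iv, v, vi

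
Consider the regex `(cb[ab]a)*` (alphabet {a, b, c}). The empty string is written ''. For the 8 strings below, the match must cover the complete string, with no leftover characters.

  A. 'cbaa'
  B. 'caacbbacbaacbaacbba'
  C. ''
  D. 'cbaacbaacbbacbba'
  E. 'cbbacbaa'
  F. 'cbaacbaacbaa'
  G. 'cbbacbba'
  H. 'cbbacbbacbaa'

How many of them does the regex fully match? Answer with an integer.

7

A → match
B → no match
C → match
D → match
E → match
F → match
G → match
H → match
Total matched: 7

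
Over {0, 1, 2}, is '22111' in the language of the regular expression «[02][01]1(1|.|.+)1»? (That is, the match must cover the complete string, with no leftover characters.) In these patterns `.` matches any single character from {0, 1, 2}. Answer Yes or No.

No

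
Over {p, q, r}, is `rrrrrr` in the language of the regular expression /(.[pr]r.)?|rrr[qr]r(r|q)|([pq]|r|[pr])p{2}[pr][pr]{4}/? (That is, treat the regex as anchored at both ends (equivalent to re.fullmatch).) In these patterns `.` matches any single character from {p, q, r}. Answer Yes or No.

Yes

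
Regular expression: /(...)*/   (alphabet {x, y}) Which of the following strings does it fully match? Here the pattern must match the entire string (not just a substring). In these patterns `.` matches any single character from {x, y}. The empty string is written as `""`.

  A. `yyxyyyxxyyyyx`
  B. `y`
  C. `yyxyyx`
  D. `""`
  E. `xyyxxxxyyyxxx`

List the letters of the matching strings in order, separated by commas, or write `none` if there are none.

A → no match
B. `y` → no match
C. `yyxyyx` → match
D. `""` → match
E → no match

C, D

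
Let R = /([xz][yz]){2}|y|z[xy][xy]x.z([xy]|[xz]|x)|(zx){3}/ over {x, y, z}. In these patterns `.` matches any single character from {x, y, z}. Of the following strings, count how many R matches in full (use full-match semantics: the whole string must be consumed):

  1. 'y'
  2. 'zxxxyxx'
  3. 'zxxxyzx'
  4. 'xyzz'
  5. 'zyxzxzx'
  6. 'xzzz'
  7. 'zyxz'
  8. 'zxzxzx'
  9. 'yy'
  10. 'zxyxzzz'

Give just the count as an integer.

1 → match
2 → no match
3 → match
4 → match
5 → no match
6 → match
7 → match
8 → match
9 → no match
10 → match
Total matched: 7

7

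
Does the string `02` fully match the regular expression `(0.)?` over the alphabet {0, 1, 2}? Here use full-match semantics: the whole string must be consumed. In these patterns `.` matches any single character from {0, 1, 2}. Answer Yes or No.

Yes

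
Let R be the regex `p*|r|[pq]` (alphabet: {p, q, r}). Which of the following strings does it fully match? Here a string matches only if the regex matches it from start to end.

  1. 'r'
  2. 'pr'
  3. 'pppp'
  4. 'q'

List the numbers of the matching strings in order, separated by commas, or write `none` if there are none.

1, 3, 4

1 → match
2 → no match
3 → match
4 → match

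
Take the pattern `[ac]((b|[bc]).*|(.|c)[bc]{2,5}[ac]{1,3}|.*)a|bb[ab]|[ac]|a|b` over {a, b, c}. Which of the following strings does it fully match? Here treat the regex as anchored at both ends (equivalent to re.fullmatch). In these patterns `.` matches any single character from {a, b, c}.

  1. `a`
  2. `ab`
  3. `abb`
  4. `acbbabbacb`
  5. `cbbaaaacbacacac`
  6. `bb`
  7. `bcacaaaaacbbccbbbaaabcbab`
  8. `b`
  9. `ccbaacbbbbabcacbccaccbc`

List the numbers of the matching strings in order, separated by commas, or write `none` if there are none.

1, 8

1 → match
2 → no match
3 → no match
4 → no match
5 → no match
6 → no match
7 → no match
8 → match
9 → no match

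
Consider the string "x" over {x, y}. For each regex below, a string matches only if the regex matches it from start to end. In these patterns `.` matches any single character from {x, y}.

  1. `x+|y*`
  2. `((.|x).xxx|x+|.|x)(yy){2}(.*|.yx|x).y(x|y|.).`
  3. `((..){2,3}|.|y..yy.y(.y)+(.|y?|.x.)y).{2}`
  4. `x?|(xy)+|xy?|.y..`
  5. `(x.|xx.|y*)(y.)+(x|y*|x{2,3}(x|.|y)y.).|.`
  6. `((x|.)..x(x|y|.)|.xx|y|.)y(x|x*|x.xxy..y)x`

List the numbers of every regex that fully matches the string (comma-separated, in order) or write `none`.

1, 4, 5

1 → match
2 → no match
3 → no match
4 → match
5 → match
6 → no match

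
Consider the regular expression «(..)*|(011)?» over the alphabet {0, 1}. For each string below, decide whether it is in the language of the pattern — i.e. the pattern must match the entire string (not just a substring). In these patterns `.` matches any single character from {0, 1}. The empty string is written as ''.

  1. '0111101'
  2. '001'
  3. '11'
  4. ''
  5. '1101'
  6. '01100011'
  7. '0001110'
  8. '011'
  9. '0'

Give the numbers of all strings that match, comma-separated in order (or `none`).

1 → no match
2 → no match
3 → match
4 → match
5 → match
6 → match
7 → no match
8 → match
9 → no match

3, 4, 5, 6, 8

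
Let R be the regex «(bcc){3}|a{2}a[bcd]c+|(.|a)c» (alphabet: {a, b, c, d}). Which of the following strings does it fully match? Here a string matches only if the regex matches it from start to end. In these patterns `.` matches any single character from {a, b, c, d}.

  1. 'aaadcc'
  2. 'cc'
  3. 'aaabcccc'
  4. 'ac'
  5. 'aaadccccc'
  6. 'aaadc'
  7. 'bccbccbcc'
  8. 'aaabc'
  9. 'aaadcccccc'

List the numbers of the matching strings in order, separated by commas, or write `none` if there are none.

1, 2, 3, 4, 5, 6, 7, 8, 9

1 → match
2 → match
3 → match
4 → match
5 → match
6 → match
7 → match
8 → match
9 → match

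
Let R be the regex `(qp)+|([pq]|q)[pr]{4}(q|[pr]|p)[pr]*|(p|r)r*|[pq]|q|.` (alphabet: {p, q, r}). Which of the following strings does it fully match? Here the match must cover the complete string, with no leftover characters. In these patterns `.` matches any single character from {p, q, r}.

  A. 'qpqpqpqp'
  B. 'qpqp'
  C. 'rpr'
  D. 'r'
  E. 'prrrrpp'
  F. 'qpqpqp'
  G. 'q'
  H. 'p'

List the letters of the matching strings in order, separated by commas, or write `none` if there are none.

A, B, D, E, F, G, H

A → match
B → match
C → no match
D → match
E → match
F → match
G → match
H → match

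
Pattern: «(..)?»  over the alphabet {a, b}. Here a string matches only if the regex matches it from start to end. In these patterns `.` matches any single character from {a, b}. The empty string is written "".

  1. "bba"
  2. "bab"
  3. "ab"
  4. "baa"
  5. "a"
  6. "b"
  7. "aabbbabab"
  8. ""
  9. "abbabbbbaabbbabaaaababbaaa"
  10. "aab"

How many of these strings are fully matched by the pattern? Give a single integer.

2

1 → no match
2 → no match
3 → match
4 → no match
5 → no match
6 → no match
7 → no match
8 → match
9 → no match
10 → no match
Total matched: 2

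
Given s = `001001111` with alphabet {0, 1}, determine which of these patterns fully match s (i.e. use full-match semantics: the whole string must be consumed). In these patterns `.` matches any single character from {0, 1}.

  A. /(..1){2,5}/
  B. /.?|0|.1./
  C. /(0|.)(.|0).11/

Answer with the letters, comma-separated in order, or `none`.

A → match
B → no match
C → no match

A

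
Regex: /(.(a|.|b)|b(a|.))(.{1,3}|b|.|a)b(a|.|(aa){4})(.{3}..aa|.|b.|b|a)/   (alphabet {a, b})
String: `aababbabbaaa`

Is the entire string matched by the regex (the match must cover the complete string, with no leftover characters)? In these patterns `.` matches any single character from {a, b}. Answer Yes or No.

No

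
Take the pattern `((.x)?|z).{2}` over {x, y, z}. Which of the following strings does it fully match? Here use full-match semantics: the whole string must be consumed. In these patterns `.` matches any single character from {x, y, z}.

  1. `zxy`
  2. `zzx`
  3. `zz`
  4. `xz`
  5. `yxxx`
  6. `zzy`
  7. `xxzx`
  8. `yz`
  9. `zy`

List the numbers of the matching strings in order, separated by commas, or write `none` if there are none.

1 → match
2 → match
3 → match
4 → match
5 → match
6 → match
7 → match
8 → match
9 → match

1, 2, 3, 4, 5, 6, 7, 8, 9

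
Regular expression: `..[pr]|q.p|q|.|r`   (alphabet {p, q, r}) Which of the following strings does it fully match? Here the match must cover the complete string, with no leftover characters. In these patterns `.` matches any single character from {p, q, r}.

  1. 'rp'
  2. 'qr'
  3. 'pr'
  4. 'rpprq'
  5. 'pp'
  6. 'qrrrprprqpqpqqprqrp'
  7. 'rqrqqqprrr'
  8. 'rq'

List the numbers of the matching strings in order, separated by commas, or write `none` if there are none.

none

1 → no match
2 → no match
3 → no match
4 → no match
5 → no match
6 → no match
7 → no match
8 → no match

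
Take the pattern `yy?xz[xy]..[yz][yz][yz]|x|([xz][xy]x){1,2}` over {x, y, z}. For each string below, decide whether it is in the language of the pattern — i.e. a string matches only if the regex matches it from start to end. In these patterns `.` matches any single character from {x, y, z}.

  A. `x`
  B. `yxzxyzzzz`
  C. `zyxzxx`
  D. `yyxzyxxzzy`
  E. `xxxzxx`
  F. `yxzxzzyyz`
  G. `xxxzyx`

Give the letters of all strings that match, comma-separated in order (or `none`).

A → match
B → match
C → match
D → match
E → match
F → match
G → match

A, B, C, D, E, F, G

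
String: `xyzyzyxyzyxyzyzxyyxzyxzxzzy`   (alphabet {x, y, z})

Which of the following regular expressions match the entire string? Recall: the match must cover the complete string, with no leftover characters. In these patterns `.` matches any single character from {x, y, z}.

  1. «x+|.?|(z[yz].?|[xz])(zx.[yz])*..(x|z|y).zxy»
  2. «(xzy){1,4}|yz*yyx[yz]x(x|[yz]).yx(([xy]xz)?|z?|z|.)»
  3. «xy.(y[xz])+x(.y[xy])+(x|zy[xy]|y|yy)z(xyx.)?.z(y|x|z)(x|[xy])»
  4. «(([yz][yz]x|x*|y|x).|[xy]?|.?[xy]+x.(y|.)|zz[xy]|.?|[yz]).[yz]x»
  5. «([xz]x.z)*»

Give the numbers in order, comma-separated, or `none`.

3

1 → no match
2 → no match
3 → match
4 → no match — must end with `x`
5 → no match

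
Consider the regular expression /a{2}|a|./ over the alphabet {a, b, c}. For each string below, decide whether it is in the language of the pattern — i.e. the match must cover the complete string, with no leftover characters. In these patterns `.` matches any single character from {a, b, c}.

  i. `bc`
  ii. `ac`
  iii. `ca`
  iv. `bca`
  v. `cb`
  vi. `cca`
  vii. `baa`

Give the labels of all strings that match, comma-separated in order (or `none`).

none

i → no match
ii → no match
iii → no match
iv → no match
v → no match
vi → no match
vii → no match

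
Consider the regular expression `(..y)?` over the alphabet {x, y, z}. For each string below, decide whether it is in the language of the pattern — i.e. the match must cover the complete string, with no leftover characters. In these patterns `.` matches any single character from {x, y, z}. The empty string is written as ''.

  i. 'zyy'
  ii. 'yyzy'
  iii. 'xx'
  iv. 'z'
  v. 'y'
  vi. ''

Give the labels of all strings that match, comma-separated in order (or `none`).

i → match
ii → no match
iii → no match
iv → no match
v → no match
vi → match

i, vi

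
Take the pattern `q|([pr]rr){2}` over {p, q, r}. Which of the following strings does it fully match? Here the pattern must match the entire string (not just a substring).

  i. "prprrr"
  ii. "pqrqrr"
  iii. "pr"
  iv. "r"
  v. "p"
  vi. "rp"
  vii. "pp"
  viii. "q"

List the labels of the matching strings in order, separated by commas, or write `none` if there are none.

i → no match
ii → no match
iii → no match
iv → no match
v → no match
vi → no match
vii → no match
viii → match

viii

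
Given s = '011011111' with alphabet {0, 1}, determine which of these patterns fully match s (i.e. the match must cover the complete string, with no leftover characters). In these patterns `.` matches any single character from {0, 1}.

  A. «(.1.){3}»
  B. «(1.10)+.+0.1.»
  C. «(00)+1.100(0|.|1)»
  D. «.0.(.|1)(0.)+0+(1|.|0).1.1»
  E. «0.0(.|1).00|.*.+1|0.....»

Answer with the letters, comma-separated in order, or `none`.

A, E

A → match
B → no match — must start with '1'
C → no match — must start with '00'
D → no match
E → match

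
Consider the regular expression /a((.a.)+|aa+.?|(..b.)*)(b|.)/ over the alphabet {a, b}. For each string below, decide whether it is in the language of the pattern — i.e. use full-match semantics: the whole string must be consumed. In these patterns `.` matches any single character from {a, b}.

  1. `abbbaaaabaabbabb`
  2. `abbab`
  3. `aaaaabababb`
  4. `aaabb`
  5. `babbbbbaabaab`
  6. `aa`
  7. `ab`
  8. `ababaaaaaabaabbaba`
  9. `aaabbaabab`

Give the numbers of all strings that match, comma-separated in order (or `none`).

4, 6, 7, 9

1 → no match
2 → no match
3 → no match
4 → match
5 → no match — must start with `a`
6 → match
7 → match
8 → no match
9 → match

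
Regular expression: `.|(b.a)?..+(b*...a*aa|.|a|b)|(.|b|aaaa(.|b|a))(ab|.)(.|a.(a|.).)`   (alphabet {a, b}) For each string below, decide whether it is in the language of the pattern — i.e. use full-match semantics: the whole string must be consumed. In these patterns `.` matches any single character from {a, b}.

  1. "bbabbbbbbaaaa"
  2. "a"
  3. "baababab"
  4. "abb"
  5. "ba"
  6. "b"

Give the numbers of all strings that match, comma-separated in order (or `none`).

1, 2, 3, 4, 6

1 → match
2 → match
3 → match
4 → match
5 → no match
6 → match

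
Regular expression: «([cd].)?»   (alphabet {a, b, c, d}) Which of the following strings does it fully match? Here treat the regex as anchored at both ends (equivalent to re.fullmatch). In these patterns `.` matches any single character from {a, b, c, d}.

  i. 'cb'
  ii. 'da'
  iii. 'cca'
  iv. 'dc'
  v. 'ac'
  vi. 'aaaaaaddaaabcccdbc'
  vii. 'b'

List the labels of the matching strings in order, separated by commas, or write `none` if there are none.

i, ii, iv

i. 'cb' → match
ii. 'da' → match
iii. 'cca' → no match
iv. 'dc' → match
v. 'ac' → no match
vi → no match
vii. 'b' → no match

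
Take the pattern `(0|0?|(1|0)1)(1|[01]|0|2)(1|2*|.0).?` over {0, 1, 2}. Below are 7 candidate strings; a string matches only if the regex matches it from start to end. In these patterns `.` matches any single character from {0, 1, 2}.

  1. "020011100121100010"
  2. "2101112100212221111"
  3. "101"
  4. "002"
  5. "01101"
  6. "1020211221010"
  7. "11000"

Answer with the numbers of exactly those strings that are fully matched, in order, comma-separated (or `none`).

4, 5, 7

1 → no match
2 → no match
3 → no match
4 → match
5 → match
6 → no match
7 → match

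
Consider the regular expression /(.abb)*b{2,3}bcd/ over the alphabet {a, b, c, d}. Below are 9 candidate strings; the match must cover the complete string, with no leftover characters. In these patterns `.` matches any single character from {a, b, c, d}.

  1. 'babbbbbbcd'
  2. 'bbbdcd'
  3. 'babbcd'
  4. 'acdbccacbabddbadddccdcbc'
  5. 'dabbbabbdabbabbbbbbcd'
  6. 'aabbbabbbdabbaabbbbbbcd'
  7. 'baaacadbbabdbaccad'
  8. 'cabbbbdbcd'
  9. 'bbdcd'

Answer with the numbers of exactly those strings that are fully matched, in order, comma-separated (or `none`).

1

1 → match
2 → no match — must end with 'bbcd'
3 → no match
4 → no match — must end with 'bbcd'
5 → no match
6 → no match
7 → no match — must end with 'bbcd'
8 → no match — must end with 'bbcd'
9 → no match — must end with 'bbcd'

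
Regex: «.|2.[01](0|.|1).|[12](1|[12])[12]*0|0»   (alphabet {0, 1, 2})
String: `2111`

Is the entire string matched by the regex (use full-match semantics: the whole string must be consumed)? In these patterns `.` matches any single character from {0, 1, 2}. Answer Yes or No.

No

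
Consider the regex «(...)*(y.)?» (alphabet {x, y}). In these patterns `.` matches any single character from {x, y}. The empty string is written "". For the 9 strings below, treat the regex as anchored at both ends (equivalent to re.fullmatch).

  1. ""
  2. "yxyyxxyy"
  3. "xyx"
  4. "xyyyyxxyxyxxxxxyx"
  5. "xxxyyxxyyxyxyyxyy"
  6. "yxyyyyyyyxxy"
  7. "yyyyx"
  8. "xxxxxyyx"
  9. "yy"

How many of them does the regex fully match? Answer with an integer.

1 → match
2 → match
3 → match
4 → match
5 → match
6 → match
7 → match
8 → match
9 → match
Total matched: 9

9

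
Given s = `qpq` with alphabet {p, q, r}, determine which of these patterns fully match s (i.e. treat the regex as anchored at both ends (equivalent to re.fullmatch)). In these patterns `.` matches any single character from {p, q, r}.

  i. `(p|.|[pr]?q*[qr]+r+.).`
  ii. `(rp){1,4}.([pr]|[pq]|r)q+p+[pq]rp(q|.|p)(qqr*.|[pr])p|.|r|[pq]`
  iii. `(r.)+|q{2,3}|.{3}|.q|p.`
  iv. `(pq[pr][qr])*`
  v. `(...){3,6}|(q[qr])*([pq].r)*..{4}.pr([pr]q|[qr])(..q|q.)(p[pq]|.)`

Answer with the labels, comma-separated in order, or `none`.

iii

i → no match
ii → no match
iii → match
iv → no match
v → no match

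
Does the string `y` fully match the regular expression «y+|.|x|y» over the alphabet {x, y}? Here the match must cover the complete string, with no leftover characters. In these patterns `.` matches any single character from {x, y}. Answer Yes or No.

Yes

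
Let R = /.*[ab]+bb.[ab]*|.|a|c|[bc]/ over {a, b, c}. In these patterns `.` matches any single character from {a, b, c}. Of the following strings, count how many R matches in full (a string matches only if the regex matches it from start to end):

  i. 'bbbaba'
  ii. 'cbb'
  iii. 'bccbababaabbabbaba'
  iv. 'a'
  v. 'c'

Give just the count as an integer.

i → match
ii → no match
iii → match
iv → match
v → match
Total matched: 4

4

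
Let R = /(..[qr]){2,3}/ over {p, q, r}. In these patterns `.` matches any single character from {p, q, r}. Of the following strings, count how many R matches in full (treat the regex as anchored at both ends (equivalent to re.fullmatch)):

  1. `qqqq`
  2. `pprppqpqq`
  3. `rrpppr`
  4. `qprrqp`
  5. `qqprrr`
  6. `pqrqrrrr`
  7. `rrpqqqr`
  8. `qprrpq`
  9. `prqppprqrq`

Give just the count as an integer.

2

1 → no match
2 → match
3 → no match
4 → no match
5 → no match
6 → no match
7 → no match
8 → match
9 → no match
Total matched: 2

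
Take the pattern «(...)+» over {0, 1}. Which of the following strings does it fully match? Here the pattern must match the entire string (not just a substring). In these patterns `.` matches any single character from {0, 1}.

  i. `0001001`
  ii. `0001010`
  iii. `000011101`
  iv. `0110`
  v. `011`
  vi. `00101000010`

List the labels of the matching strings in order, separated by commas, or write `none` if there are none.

i. `0001001` → no match
ii. `0001010` → no match
iii. `000011101` → match
iv. `0110` → no match
v. `011` → match
vi. `00101000010` → no match

iii, v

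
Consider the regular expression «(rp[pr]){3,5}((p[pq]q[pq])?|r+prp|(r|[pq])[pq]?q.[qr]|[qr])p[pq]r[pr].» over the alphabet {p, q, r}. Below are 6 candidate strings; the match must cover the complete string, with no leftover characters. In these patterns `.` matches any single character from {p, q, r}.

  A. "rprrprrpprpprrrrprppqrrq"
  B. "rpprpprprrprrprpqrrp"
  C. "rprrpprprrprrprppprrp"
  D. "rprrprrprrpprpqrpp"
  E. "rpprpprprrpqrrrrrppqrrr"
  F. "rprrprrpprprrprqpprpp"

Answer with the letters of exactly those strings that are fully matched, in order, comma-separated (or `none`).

A → match
B → match
C → match
D → match
E → no match
F → match

A, B, C, D, F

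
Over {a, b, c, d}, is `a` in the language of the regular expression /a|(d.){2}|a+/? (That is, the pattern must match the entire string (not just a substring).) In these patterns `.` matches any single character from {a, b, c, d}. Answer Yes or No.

Yes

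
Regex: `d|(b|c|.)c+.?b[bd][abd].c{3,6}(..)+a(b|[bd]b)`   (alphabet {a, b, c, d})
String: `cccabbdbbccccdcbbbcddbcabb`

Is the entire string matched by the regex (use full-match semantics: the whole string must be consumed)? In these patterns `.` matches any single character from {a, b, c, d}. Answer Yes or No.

No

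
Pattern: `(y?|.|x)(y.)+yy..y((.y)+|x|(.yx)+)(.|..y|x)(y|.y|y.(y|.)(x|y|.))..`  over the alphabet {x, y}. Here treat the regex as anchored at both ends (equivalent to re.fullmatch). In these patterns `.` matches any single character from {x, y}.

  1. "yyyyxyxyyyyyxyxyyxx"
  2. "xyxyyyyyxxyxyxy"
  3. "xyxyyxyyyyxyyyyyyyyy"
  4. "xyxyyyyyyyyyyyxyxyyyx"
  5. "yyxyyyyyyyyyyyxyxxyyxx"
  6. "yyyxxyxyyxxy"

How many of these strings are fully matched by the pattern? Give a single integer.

1 → match
2 → no match
3 → match
4 → match
5 → match
6 → no match
Total matched: 4

4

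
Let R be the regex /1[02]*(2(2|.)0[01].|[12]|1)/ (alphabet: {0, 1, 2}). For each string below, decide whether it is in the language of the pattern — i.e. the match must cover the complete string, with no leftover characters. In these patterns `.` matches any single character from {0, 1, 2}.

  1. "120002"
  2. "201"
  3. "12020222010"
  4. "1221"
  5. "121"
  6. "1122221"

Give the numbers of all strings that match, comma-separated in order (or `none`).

1, 3, 4, 5

1. "120002" → match
2. "201" → no match — must start with "1"
3. "12020222010" → match
4. "1221" → match
5. "121" → match
6. "1122221" → no match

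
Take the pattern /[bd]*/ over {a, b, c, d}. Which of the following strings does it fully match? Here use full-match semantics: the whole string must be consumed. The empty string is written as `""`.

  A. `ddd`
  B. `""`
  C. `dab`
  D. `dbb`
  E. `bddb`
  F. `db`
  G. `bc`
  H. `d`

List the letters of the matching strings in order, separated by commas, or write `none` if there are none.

A, B, D, E, F, H

A → match
B → match
C → no match
D → match
E → match
F → match
G → no match
H → match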